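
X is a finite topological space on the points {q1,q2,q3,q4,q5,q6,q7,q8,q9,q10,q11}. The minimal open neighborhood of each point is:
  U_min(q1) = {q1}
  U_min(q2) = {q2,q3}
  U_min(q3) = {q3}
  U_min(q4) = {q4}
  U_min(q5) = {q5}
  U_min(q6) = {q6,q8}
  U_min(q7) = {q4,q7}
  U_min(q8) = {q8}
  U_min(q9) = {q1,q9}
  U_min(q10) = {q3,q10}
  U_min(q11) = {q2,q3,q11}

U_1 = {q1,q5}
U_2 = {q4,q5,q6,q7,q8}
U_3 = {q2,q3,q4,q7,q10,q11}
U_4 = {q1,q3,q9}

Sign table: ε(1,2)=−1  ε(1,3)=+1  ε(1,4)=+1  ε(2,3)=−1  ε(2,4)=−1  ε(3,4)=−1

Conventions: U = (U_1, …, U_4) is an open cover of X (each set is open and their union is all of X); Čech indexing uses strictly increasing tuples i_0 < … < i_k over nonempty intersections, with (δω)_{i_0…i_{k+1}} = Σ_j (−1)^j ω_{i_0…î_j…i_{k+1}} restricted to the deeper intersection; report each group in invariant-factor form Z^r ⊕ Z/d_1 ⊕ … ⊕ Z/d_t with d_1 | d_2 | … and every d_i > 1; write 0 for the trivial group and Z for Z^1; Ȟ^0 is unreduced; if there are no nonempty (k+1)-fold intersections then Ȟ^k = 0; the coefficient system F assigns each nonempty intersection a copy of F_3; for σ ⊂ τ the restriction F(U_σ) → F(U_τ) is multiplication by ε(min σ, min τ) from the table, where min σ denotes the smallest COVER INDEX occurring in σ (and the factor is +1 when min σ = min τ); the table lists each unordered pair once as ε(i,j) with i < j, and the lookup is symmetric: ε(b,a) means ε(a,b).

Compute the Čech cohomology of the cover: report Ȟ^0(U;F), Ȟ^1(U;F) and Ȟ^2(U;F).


cover nerve:
  U12={q5} U14={q1} U23={q4,q7} U34={q3}
C dims 4,4; δ0: rk_F3 4
Ȟ^0: (4−4)−0=0 ⇒ 0
Ȟ^1: (4−0)−4=0 ⇒ 0
Ȟ^2: (0−0)−0=0 ⇒ 0

Ȟ^0(U;F) ≅ 0,  Ȟ^1(U;F) ≅ 0,  Ȟ^2(U;F) ≅ 0


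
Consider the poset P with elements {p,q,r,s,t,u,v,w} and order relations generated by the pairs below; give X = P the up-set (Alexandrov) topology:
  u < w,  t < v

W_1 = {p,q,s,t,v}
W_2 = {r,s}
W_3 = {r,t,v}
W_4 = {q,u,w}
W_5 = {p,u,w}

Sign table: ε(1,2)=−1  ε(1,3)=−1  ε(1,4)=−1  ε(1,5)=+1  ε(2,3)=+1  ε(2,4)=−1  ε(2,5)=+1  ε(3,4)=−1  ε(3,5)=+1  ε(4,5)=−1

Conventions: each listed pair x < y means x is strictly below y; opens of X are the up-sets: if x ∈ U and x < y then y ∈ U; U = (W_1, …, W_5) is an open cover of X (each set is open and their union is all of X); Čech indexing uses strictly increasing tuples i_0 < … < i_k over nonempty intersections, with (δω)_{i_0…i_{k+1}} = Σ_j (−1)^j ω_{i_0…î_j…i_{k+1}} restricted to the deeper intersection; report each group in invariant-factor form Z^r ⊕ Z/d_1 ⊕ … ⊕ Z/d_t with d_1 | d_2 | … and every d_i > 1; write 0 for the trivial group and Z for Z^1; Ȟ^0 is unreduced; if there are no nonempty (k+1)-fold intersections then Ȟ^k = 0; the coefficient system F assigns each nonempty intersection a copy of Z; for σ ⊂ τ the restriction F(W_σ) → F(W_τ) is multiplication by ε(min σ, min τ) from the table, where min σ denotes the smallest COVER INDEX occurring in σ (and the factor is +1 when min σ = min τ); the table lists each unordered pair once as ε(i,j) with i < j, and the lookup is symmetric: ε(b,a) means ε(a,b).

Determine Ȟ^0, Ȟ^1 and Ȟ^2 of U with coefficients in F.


nonempty overlaps:
  W12={s} W13={t,v} W14={q} W15={p} W23={r} W45={u,w}
C dims 5,6; δ0: rk 4, SNF 1^4
degree 0: 5−4−0 = 1 → Ȟ^0 ≅ Z
degree 1: 6−0−4 = 2 → Ȟ^1 ≅ Z^2
degree 2: 0−0−0 = 0 → Ȟ^2 ≅ 0

Ȟ^0(U;F) ≅ Z, Ȟ^1(U;F) ≅ Z^2 and Ȟ^2(U;F) ≅ 0


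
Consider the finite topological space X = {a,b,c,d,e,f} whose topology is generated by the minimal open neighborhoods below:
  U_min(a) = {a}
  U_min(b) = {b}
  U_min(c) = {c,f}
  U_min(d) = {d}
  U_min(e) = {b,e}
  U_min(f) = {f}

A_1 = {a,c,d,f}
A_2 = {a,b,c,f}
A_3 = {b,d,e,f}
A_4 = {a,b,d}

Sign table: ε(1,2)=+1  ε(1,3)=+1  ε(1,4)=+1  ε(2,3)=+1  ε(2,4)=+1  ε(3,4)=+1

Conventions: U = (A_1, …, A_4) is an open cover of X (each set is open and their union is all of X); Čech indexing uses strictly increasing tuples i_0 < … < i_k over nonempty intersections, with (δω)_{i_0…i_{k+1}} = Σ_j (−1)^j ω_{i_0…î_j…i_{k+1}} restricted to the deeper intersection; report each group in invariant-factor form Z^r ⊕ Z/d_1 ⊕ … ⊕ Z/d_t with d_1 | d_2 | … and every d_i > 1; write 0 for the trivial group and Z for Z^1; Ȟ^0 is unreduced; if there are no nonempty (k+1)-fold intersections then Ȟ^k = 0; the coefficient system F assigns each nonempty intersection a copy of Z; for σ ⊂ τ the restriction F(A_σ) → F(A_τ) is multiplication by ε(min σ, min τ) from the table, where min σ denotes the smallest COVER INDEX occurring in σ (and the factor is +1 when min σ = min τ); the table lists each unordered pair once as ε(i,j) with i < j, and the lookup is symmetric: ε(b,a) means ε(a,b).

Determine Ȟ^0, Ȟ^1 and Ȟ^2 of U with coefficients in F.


intersection data:
  A12={a,c,f} A13={d,f} A14={a,d} A23={b,f} A24={a,b} A34={b,d}
  A123={f} A124={a} A134={d} A234={b}
C dims 4,6,4; δ0: rk 3, SNF 1^3; δ1: rk 3, SNF 1^3
Ȟ^0 = (4 − 3) − 0 = 1, so Ȟ^0 ≅ Z
Ȟ^1 = (6 − 3) − 3 = 0, so Ȟ^1 ≅ 0
Ȟ^2 = (4 − 0) − 3 = 1, so Ȟ^2 ≅ Z

Ȟ^0 = Z, Ȟ^1 = 0, Ȟ^2 = Z


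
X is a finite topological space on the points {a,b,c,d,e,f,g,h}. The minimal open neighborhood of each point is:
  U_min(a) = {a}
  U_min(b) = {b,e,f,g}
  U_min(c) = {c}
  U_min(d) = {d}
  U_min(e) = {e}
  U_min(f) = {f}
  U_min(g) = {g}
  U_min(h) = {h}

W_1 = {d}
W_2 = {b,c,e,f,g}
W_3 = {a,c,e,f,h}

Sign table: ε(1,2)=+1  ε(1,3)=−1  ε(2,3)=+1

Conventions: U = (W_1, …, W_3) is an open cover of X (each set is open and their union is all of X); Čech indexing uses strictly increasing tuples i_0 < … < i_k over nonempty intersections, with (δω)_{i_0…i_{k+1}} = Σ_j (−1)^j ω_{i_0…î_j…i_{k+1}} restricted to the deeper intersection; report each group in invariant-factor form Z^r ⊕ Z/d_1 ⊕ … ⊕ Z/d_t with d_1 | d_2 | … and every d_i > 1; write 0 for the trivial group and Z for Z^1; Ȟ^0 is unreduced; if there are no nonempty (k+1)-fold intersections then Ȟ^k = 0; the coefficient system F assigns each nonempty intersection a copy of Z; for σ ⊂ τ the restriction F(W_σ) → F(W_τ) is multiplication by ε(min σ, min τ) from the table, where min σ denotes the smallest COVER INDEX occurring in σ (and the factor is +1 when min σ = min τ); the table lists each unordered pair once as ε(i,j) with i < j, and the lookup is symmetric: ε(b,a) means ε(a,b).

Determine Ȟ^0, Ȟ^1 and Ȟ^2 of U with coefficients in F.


nonempty intersections:
  W23={c,e,f}
C dims 3,1; δ0: rk 1, SNF 1^1
Ȟ^0: (3−1)−0=2 ⇒ Z^2
Ȟ^1: (1−0)−1=0 ⇒ 0
Ȟ^2: (0−0)−0=0 ⇒ 0

Ȟ^0 ≅ Z^2, Ȟ^1 ≅ 0 and Ȟ^2 ≅ 0


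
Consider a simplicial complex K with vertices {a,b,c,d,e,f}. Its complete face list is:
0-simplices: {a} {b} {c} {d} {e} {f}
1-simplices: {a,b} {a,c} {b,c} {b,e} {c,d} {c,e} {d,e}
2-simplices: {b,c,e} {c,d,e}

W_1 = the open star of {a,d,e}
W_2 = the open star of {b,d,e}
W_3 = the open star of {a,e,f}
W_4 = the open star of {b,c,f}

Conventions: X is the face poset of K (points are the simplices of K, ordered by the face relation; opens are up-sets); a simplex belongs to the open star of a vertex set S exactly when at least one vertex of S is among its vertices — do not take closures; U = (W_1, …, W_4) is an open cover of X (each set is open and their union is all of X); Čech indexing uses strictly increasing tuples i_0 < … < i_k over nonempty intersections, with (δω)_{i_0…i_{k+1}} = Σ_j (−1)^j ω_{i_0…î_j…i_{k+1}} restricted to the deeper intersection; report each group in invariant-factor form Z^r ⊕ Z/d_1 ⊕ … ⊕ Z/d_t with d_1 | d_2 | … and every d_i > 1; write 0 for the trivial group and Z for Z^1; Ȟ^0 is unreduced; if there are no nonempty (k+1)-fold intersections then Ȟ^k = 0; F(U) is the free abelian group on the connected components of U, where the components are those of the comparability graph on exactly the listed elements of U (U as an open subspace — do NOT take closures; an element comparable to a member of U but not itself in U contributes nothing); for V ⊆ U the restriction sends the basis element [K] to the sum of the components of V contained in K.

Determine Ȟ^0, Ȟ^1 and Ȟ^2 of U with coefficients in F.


Ȟ^0(U;F) ≅ Z^2, Ȟ^1(U;F) ≅ Z and Ȟ^2(U;F) ≅ 0

nonempty intersections:
  W1={{a},{d},{e},{a,b},{a,c},{b,e},{c,d},{c,e},{d,e},{b,c,e},{c,d,e}} W2={{b},{d},{e},{a,b},{b,c},{b,e},{c,d},{c,e},{d,e},{b,c,e},{c,d,e}} W3={{a},{e},{f},{a,b},{a,c},{b,e},{c,e},{d,e},{b,c,e},{c,d,e}} W4={{b},{c},{f},{a,b},{a,c},{b,c},{b,e},{c,d},{c,e},{b,c,e},{c,d,e}}
  W12={{d},{e},{a,b},{b,e},{c,d},{c,e},{d,e},{b,c,e},{c,d,e}} W13={{a},{e},{a,b},{a,c},{b,e},{c,e},{d,e},{b,c,e},{c,d,e}} W14={{a,b},{a,c},{b,e},{c,d},{c,e},{b,c,e},{c,d,e}} W23={{e},{a,b},{b,e},{c,e},{d,e},{b,c,e},{c,d,e}} W24={{b},{a,b},{b,c},{b,e},{c,d},{c,e},{b,c,e},{c,d,e}} W34={{f},{a,b},{a,c},{b,e},{c,e},{b,c,e},{c,d,e}}
  W123={{e},{a,b},{b,e},{c,e},{d,e},{b,c,e},{c,d,e}} W124={{a,b},{b,e},{c,d},{c,e},{b,c,e},{c,d,e}} W134={{a,b},{a,c},{b,e},{c,e},{b,c,e},{c,d,e}} W234={{a,b},{b,e},{c,e},{b,c,e},{c,d,e}}
  W1234={{a,b},{b,e},{c,e},{b,c,e},{c,d,e}}
components per intersection:
  W1: {{a},{a,b},{a,c}} {{d},{e},{b,e},{c,d},{c,e},{d,e},{b,c,e},{c,d,e}}
  W2: {{b},{d},{e},{a,b},{b,c},{b,e},{c,d},{c,e},{d,e},{b,c,e},{c,d,e}}
  W3: {{a},{a,b},{a,c}} {{e},{b,e},{c,e},{d,e},{b,c,e},{c,d,e}} {{f}}
  W4: {{b},{c},{a,b},{a,c},{b,c},{b,e},{c,d},{c,e},{b,c,e},{c,d,e}} {{f}}
  W12: {{d},{e},{b,e},{c,d},{c,e},{d,e},{b,c,e},{c,d,e}} {{a,b}}
  W13: {{a},{a,b},{a,c}} {{e},{b,e},{c,e},{d,e},{b,c,e},{c,d,e}}
  W14: {{a,b}} {{a,c}} {{b,e},{c,d},{c,e},{b,c,e},{c,d,e}}
  W23: {{e},{b,e},{c,e},{d,e},{b,c,e},{c,d,e}} {{a,b}}
  W24: {{b},{a,b},{b,c},{b,e},{c,d},{c,e},{b,c,e},{c,d,e}}
  W34: {{f}} {{a,b}} {{a,c}} {{b,e},{c,e},{b,c,e},{c,d,e}}
  W123: {{e},{b,e},{c,e},{d,e},{b,c,e},{c,d,e}} {{a,b}}
  W124: {{a,b}} {{b,e},{c,d},{c,e},{b,c,e},{c,d,e}}
  W134: {{a,b}} {{a,c}} {{b,e},{c,e},{b,c,e},{c,d,e}}
  W234: {{a,b}} {{b,e},{c,e},{b,c,e},{c,d,e}}
  W1234: {{a,b}} {{b,e},{c,e},{b,c,e},{c,d,e}}
C dims 8,14,9,2; δ0: rk 6, SNF 1^6; δ1: rk 7, SNF 1^7; δ2: rk 2, SNF 1^2
Ȟ^0: (8−6)−0=2 ⇒ Z^2
Ȟ^1: (14−7)−6=1 ⇒ Z
Ȟ^2: (9−2)−7=0 ⇒ 0


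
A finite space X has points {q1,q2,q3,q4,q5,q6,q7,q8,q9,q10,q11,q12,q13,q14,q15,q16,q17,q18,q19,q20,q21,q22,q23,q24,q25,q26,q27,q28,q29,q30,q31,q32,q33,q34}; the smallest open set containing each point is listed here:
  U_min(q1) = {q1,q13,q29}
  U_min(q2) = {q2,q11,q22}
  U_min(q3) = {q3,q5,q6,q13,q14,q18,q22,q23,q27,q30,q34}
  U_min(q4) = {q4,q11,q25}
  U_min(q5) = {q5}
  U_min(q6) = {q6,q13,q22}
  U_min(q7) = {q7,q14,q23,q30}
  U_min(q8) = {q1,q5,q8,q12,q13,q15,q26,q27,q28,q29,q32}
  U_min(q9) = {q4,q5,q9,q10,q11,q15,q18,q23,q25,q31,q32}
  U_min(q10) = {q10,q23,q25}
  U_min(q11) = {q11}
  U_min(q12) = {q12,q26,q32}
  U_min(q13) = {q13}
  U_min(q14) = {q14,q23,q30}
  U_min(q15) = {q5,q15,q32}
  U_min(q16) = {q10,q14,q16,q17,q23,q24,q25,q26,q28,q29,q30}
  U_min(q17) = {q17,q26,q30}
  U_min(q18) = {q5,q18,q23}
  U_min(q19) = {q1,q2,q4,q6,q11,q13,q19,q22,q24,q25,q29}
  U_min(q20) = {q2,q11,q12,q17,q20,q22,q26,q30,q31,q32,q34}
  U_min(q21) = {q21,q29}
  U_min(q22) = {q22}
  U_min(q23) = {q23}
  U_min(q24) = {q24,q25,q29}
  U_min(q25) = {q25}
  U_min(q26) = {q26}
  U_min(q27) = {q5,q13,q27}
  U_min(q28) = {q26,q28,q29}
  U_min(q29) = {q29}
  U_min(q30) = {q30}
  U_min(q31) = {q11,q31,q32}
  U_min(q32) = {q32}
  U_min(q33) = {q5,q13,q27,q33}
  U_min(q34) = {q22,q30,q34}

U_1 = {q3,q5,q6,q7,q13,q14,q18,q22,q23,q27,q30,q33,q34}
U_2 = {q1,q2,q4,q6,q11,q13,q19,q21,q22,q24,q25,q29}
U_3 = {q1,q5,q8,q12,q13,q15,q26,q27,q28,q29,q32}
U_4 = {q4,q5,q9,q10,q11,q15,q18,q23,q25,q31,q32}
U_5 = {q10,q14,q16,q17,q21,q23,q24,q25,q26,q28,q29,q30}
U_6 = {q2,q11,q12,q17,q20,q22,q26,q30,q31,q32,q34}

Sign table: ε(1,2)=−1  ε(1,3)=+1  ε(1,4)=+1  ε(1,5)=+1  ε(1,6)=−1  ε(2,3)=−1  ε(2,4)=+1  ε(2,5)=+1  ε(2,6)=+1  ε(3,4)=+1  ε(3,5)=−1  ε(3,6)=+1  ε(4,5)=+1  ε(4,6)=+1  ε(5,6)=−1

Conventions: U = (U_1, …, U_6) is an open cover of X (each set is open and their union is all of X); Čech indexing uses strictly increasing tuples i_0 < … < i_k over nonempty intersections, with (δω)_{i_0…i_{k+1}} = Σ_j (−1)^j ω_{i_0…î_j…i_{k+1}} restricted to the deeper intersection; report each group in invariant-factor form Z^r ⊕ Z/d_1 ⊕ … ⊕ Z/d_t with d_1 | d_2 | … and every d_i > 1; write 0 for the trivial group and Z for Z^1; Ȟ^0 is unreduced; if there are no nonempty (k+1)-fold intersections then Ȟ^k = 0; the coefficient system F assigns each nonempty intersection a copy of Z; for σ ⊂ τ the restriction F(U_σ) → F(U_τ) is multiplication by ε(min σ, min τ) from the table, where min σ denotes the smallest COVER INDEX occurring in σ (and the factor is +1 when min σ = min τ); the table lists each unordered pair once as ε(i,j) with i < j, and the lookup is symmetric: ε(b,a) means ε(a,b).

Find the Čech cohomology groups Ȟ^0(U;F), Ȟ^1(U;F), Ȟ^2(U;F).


Ȟ^0(U;F) ≅ 0, Ȟ^1(U;F) ≅ Z/2, Ȟ^2(U;F) ≅ Z

cover nerve:
  U12={q6,q13,q22} U13={q5,q13,q27} U14={q5,q18,q23} U15={q14,q23,q30} U16={q22,q30,q34} U23={q1,q13,q29} U24={q4,q11,q25} U25={q21,q24,q25,q29} U26={q2,q11,q22} U34={q5,q15,q32} U35={q26,q28,q29} U36={q12,q26,q32} U45={q10,q23,q25} U46={q11,q31,q32} U56={q17,q26,q30}
  U123={q13} U126={q22} U134={q5} U145={q23} U156={q30} U235={q29} U245={q25} U246={q11} U346={q32} U356={q26}
C dims 6,15,10; δ0: rk 6, SNF 1^5·2; δ1: rk 9, SNF 1^9
Ȟ^0: (6−6)−0=0 ⇒ 0
Ȟ^1: (15−9)−6=0 plus torsion [2] ⇒ Z/2
Ȟ^2: (10−0)−9=1 ⇒ Z


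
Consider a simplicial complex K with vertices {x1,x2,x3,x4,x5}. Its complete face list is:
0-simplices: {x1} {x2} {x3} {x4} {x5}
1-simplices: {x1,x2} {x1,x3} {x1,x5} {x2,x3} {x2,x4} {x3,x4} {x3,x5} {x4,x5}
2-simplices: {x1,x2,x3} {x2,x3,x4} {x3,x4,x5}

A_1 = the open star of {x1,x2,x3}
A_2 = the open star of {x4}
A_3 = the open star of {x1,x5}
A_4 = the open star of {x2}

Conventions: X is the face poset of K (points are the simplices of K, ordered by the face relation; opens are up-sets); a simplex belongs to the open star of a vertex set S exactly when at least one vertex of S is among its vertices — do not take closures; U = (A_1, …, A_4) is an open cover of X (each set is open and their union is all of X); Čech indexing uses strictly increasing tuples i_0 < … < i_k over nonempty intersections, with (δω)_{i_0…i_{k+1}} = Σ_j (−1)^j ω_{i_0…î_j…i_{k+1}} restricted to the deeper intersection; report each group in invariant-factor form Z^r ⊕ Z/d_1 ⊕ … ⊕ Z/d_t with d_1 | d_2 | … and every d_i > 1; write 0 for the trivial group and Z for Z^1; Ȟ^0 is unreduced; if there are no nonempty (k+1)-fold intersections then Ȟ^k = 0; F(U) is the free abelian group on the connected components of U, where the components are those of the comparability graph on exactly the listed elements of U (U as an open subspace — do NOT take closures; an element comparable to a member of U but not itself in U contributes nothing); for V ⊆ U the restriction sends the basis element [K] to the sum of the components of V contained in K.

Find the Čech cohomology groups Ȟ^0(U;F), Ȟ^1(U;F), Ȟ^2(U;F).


Ȟ^0 = Z,  Ȟ^1 = Z,  Ȟ^2 = 0

cover nerve:
  A1={{x1},{x2},{x3},{x1,x2},{x1,x3},{x1,x5},{x2,x3},{x2,x4},{x3,x4},{x3,x5},{x1,x2,x3},{x2,x3,x4},{x3,x4,x5}} A2={{x4},{x2,x4},{x3,x4},{x4,x5},{x2,x3,x4},{x3,x4,x5}} A3={{x1},{x5},{x1,x2},{x1,x3},{x1,x5},{x3,x5},{x4,x5},{x1,x2,x3},{x3,x4,x5}} A4={{x2},{x1,x2},{x2,x3},{x2,x4},{x1,x2,x3},{x2,x3,x4}}
  A12={{x2,x4},{x3,x4},{x2,x3,x4},{x3,x4,x5}} A13={{x1},{x1,x2},{x1,x3},{x1,x5},{x3,x5},{x1,x2,x3},{x3,x4,x5}} A14={{x2},{x1,x2},{x2,x3},{x2,x4},{x1,x2,x3},{x2,x3,x4}} A23={{x4,x5},{x3,x4,x5}} A24={{x2,x4},{x2,x3,x4}} A34={{x1,x2},{x1,x2,x3}}
  A123={{x3,x4,x5}} A124={{x2,x4},{x2,x3,x4}} A134={{x1,x2},{x1,x2,x3}}
components per intersection:
  A1: {{x1},{x2},{x3},{x1,x2},{x1,x3},{x1,x5},{x2,x3},{x2,x4},{x3,x4},{x3,x5},{x1,x2,x3},{x2,x3,x4},{x3,x4,x5}}
  A2: {{x4},{x2,x4},{x3,x4},{x4,x5},{x2,x3,x4},{x3,x4,x5}}
  A3: {{x1},{x5},{x1,x2},{x1,x3},{x1,x5},{x3,x5},{x4,x5},{x1,x2,x3},{x3,x4,x5}}
  A4: {{x2},{x1,x2},{x2,x3},{x2,x4},{x1,x2,x3},{x2,x3,x4}}
  A12: {{x2,x4},{x3,x4},{x2,x3,x4},{x3,x4,x5}}
  A13: {{x1},{x1,x2},{x1,x3},{x1,x5},{x1,x2,x3}} {{x3,x5},{x3,x4,x5}}
  A14: {{x2},{x1,x2},{x2,x3},{x2,x4},{x1,x2,x3},{x2,x3,x4}}
  A23: {{x4,x5},{x3,x4,x5}}
  A24: {{x2,x4},{x2,x3,x4}}
  A34: {{x1,x2},{x1,x2,x3}}
  A123: {{x3,x4,x5}}
  A124: {{x2,x4},{x2,x3,x4}}
  A134: {{x1,x2},{x1,x2,x3}}
C dims 4,7,3; δ0: rk 3, SNF 1^3; δ1: rk 3, SNF 1^3
Ȟ^0: (4−3)−0=1 ⇒ Z
Ȟ^1: (7−3)−3=1 ⇒ Z
Ȟ^2: (3−0)−3=0 ⇒ 0


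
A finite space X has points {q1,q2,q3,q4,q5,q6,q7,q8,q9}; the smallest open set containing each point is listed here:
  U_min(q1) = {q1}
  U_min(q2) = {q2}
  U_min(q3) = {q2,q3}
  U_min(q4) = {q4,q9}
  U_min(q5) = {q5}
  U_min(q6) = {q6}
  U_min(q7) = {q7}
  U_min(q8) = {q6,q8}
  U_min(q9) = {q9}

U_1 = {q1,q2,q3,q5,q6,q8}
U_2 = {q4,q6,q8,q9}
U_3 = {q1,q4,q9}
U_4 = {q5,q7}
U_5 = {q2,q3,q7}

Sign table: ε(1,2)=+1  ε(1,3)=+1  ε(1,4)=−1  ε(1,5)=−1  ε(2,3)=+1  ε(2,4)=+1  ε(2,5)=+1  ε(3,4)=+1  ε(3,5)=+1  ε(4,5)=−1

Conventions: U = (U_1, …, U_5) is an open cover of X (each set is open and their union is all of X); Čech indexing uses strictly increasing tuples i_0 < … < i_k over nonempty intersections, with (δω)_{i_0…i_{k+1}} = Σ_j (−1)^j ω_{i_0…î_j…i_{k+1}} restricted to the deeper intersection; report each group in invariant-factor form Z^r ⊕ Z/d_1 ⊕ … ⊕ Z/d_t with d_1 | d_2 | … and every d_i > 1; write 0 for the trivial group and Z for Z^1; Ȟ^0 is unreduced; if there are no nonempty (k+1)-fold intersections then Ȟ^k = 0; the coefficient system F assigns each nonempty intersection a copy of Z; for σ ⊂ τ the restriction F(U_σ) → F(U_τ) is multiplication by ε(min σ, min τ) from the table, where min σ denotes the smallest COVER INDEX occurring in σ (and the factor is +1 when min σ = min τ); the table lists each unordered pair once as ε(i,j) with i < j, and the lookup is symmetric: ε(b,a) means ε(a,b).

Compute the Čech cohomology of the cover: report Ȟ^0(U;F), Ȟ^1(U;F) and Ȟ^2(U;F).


nonempty intersections:
  U12={q6,q8} U13={q1} U14={q5} U15={q2,q3} U23={q4,q9} U45={q7}
C dims 5,6; δ0: rk 5, SNF 1^4·2
Ȟ^0: (5−5)−0=0 ⇒ 0
Ȟ^1: (6−0)−5=1 plus torsion [2] ⇒ Z ⊕ Z/2
Ȟ^2: (0−0)−0=0 ⇒ 0

Ȟ^0 ≅ 0, Ȟ^1 ≅ Z ⊕ Z/2, Ȟ^2 ≅ 0


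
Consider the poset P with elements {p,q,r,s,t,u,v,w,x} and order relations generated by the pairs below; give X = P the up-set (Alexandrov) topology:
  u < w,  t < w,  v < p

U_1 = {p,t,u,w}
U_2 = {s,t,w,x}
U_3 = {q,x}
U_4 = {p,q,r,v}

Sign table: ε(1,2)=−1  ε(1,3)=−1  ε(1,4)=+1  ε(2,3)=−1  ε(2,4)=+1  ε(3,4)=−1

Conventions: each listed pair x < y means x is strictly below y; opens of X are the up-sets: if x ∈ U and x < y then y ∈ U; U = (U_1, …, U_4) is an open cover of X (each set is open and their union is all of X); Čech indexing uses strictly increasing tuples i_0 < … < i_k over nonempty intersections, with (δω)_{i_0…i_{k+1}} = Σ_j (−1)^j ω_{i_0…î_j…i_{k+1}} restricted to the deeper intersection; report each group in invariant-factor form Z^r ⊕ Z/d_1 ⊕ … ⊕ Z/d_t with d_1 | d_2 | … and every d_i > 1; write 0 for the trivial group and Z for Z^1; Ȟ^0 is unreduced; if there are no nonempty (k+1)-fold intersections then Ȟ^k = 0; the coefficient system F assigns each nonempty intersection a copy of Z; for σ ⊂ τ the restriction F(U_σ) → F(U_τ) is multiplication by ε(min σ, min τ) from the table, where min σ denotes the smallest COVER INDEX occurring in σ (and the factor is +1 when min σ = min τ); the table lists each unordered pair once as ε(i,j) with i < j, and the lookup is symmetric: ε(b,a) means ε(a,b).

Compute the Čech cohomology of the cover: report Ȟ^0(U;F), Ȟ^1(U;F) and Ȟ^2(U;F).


Ȟ^0(U;F) ≅ 0, Ȟ^1(U;F) ≅ Z/2, Ȟ^2(U;F) ≅ 0

nerve of the cover:
  U12={t,w} U14={p} U23={x} U34={q}
C dims 4,4; δ0: rk 4, SNF 1^3·2
Ȟ^0 = (4 − 4) − 0 = 0, so Ȟ^0 ≅ 0
Ȟ^1 = (4 − 0) − 4 = 0 plus torsion [2], so Ȟ^1 ≅ Z/2
Ȟ^2 = (0 − 0) − 0 = 0, so Ȟ^2 ≅ 0


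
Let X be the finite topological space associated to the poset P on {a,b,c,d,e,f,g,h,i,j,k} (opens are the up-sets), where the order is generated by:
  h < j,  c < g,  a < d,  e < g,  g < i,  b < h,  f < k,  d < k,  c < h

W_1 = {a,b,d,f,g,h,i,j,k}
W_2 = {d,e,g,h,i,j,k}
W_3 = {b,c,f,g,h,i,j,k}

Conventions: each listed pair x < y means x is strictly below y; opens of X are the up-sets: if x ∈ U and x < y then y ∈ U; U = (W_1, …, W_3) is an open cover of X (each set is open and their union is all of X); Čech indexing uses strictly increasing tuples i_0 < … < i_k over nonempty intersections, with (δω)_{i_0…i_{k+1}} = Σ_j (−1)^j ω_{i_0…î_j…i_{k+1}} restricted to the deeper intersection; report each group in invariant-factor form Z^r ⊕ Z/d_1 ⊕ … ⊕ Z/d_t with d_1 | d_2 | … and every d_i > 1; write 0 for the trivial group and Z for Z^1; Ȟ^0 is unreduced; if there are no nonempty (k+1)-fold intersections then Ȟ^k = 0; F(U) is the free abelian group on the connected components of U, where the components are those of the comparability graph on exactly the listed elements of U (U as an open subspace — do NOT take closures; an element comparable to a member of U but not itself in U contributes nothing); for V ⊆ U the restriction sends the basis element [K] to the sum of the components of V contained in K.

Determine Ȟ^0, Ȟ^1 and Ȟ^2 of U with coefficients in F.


nonempty intersections:
  W12={d,g,h,i,j,k} W13={b,f,g,h,i,j,k} W23={g,h,i,j,k}
  W123={g,h,i,j,k}
components per intersection:
  W1: {a,d,f,k} {b,h,j} {g,i}
  W2: {d,k} {e,g,i} {h,j}
  W3: {b,c,g,h,i,j} {f,k}
  W12: {d,k} {g,i} {h,j}
  W13: {b,h,j} {f,k} {g,i}
  W23: {g,i} {h,j} {k}
  W123: {g,i} {h,j} {k}
C dims 8,9,3; δ0: rk 6, SNF 1^6; δ1: rk 3, SNF 1^3
Ȟ^0: (8−6)−0=2 ⇒ Z^2
Ȟ^1: (9−3)−6=0 ⇒ 0
Ȟ^2: (3−0)−3=0 ⇒ 0

Ȟ^0(U;F) ≅ Z^2; Ȟ^1(U;F) ≅ 0; Ȟ^2(U;F) ≅ 0


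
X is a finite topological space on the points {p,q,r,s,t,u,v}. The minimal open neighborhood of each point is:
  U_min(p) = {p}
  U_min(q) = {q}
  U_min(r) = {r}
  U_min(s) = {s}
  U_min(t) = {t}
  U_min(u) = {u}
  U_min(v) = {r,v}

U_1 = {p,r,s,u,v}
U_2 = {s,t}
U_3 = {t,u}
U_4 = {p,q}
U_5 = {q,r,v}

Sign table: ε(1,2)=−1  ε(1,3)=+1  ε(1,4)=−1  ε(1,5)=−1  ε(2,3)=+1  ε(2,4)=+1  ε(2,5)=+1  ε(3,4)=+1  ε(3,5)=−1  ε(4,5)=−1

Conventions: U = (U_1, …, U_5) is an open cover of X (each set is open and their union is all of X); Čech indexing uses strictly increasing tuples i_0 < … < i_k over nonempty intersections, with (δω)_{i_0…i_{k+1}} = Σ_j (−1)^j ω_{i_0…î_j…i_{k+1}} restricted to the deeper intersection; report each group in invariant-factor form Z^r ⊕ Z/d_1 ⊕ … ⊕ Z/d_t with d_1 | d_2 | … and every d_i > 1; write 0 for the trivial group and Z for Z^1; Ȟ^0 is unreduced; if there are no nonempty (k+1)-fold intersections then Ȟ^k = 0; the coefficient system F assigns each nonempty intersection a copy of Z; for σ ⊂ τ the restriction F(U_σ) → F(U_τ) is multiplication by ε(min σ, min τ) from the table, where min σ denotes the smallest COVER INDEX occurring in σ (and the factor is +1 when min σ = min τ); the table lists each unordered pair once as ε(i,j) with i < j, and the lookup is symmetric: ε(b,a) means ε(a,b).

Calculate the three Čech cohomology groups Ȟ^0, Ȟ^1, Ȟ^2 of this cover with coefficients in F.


intersection data:
  U12={s} U13={u} U14={p} U15={r,v} U23={t} U45={q}
C dims 5,6; δ0: rk 5, SNF 1^4·2
Ȟ^0 = (5 − 5) − 0 = 0, so Ȟ^0 ≅ 0
Ȟ^1 = (6 − 0) − 5 = 1 plus torsion [2], so Ȟ^1 ≅ Z ⊕ Z/2
Ȟ^2 = (0 − 0) − 0 = 0, so Ȟ^2 ≅ 0

Ȟ^0 = 0,  Ȟ^1 = Z ⊕ Z/2,  Ȟ^2 = 0


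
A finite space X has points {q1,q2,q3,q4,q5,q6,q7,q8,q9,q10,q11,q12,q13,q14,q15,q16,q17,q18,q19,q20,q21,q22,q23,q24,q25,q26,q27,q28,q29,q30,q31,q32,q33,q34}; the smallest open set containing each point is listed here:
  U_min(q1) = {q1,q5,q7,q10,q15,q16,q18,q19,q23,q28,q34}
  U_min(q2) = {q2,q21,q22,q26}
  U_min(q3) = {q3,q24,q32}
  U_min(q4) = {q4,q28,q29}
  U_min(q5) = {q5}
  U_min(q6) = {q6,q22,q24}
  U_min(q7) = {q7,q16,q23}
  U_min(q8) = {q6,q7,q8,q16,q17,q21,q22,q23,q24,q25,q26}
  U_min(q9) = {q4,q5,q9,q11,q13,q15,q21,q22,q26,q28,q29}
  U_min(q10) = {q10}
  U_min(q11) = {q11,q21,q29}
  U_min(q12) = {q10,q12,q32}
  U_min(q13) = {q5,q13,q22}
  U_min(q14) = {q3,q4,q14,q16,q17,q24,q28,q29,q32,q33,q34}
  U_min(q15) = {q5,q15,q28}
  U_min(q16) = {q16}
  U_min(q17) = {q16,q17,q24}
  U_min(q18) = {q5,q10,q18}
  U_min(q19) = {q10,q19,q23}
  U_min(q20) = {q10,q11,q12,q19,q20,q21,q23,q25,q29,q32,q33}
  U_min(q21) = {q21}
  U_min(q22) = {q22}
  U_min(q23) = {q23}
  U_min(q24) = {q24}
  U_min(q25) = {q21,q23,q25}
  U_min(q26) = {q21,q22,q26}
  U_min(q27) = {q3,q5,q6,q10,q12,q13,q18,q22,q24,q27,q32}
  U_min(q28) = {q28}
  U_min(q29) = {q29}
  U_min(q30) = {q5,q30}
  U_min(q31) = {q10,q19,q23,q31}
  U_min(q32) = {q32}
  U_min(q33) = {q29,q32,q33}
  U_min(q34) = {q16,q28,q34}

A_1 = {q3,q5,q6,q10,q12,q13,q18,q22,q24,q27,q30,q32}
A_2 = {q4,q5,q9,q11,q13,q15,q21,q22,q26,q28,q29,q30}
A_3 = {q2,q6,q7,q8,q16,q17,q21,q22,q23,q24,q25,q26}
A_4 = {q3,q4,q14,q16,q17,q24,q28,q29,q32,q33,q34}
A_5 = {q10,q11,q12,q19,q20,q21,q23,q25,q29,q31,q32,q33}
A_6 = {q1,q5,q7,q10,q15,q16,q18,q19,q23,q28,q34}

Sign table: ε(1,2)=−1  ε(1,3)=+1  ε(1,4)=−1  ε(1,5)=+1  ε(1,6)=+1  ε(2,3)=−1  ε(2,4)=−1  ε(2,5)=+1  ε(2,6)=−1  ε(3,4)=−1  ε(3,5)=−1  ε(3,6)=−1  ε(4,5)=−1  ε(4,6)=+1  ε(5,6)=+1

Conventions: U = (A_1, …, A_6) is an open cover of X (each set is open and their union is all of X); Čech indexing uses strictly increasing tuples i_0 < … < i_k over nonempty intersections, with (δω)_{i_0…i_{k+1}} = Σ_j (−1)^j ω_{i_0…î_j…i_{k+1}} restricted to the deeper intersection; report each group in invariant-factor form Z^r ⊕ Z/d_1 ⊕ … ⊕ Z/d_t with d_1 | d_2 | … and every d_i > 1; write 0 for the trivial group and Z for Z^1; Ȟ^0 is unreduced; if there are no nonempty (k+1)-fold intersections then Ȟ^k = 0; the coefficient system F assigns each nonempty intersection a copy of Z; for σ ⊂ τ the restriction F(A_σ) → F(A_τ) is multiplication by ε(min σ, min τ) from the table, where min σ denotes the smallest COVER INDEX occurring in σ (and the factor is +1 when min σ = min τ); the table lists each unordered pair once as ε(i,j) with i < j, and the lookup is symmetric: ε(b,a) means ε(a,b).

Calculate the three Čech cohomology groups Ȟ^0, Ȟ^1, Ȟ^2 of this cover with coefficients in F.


Ȟ^0(U;F) ≅ 0, Ȟ^1(U;F) ≅ Z/2 and Ȟ^2(U;F) ≅ Z

nonempty overlaps:
  A12={q5,q13,q22,q30} A13={q6,q22,q24} A14={q3,q24,q32} A15={q10,q12,q32} A16={q5,q10,q18} A23={q21,q22,q26} A24={q4,q28,q29} A25={q11,q21,q29} A26={q5,q15,q28} A34={q16,q17,q24} A35={q21,q23,q25} A36={q7,q16,q23} A45={q29,q32,q33} A46={q16,q28,q34} A56={q10,q19,q23}
  A123={q22} A126={q5} A134={q24} A145={q32} A156={q10} A235={q21} A245={q29} A246={q28} A346={q16} A356={q23}
C dims 6,15,10; δ0: rk 6, SNF 1^5·2; δ1: rk 9, SNF 1^9
degree 0: 6−6−0 = 0 → Ȟ^0 ≅ 0
degree 1: 15−9−6 = 0 plus torsion [2] → Ȟ^1 ≅ Z/2
degree 2: 10−0−9 = 1 → Ȟ^2 ≅ Z


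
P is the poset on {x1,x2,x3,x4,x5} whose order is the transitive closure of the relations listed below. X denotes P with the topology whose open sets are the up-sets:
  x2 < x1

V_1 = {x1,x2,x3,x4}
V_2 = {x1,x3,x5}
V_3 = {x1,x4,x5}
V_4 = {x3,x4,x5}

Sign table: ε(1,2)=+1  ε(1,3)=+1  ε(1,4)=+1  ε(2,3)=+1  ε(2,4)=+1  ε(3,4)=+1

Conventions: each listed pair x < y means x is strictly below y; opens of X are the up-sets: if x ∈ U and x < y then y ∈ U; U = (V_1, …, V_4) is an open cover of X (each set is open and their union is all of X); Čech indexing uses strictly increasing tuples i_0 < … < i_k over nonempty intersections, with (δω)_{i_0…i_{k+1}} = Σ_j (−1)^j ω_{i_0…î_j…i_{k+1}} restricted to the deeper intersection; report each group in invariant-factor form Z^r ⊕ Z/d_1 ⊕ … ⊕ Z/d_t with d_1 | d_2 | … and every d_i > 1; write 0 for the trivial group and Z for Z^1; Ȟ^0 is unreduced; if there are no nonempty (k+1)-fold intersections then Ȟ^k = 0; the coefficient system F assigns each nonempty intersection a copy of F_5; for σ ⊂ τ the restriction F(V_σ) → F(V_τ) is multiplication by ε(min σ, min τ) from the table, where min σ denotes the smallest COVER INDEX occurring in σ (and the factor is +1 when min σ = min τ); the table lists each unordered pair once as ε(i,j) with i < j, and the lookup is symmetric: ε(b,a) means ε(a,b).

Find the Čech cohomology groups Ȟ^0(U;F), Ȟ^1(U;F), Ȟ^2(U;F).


nerve simplices:
  V12={x1,x3} V13={x1,x4} V14={x3,x4} V23={x1,x5} V24={x3,x5} V34={x4,x5}
  V123={x1} V124={x3} V134={x4} V234={x5}
C dims 4,6,4; δ0: rk_F5 3; δ1: rk_F5 3
degree 0: 4−3−0 = 1 → Ȟ^0 ≅ Z/5
degree 1: 6−3−3 = 0 → Ȟ^1 ≅ 0
degree 2: 4−0−3 = 1 → Ȟ^2 ≅ Z/5

Ȟ^0 ≅ Z/5, Ȟ^1 ≅ 0, Ȟ^2 ≅ Z/5


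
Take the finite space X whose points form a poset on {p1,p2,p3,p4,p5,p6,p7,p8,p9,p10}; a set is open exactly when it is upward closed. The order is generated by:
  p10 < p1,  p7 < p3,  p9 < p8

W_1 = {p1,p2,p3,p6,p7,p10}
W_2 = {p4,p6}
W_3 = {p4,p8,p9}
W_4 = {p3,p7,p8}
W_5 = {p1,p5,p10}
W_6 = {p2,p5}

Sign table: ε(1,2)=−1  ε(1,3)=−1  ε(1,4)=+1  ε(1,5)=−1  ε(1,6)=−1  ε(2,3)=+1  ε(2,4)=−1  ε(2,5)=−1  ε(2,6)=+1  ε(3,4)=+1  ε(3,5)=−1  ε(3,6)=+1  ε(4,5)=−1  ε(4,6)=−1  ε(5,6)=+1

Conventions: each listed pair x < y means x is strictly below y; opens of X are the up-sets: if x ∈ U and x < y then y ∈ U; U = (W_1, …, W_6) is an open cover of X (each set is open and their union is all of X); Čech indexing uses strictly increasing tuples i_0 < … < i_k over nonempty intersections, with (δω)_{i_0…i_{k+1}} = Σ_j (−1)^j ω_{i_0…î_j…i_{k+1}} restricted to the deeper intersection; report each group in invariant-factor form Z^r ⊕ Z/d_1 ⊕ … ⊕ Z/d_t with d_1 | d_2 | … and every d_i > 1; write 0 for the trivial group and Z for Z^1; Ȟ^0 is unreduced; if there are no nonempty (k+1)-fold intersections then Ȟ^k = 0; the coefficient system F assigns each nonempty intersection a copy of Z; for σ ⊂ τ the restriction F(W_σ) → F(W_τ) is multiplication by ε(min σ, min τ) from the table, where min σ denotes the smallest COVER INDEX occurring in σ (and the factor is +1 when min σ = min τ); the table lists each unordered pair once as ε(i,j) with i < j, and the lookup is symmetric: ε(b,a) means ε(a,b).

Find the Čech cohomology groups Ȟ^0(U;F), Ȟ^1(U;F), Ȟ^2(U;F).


nonempty overlaps:
  W12={p6} W14={p3,p7} W15={p1,p10} W16={p2} W23={p4} W34={p8} W56={p5}
C dims 6,7; δ0: rk 6, SNF 1^5·2
degree 0: 6−6−0 = 0 → Ȟ^0 ≅ 0
degree 1: 7−0−6 = 1 plus torsion [2] → Ȟ^1 ≅ Z ⊕ Z/2
degree 2: 0−0−0 = 0 → Ȟ^2 ≅ 0

Ȟ^0(U;F) ≅ 0,  Ȟ^1(U;F) ≅ Z ⊕ Z/2,  Ȟ^2(U;F) ≅ 0


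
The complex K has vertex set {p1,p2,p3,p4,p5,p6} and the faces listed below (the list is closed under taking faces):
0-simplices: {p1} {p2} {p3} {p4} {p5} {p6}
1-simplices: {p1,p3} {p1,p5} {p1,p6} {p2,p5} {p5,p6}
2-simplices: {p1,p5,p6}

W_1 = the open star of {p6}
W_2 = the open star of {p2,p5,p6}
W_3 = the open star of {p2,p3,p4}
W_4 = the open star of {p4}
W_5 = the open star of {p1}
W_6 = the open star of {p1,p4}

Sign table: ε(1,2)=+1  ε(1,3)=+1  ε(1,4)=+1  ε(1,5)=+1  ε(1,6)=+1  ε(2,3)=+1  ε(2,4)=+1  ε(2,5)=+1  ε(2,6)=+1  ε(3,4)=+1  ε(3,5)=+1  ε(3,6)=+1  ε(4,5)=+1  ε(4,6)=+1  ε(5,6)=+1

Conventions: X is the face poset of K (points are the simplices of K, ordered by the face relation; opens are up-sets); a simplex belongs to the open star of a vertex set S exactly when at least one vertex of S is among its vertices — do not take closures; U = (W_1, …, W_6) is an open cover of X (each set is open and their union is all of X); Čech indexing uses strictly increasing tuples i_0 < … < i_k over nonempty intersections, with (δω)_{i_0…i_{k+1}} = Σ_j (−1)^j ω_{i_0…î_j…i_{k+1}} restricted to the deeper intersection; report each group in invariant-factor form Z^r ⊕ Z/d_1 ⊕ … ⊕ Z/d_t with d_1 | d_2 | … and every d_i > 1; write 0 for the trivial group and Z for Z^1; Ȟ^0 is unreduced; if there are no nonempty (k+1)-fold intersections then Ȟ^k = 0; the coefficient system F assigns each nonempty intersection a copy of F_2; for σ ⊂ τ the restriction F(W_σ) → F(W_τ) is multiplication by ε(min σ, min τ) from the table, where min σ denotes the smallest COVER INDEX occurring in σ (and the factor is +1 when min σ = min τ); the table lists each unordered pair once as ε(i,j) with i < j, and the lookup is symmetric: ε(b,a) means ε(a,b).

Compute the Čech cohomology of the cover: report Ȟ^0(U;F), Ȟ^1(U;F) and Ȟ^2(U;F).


Ȟ^0 = Z/2,  Ȟ^1 = Z/2,  Ȟ^2 = 0

nerve of the cover:
  W1={{p6},{p1,p6},{p5,p6},{p1,p5,p6}} W2={{p2},{p5},{p6},{p1,p5},{p1,p6},{p2,p5},{p5,p6},{p1,p5,p6}} W3={{p2},{p3},{p4},{p1,p3},{p2,p5}} W4={{p4}} W5={{p1},{p1,p3},{p1,p5},{p1,p6},{p1,p5,p6}} W6={{p1},{p4},{p1,p3},{p1,p5},{p1,p6},{p1,p5,p6}}
  W12={{p6},{p1,p6},{p5,p6},{p1,p5,p6}} W15={{p1,p6},{p1,p5,p6}} W16={{p1,p6},{p1,p5,p6}} W23={{p2},{p2,p5}} W25={{p1,p5},{p1,p6},{p1,p5,p6}} W26={{p1,p5},{p1,p6},{p1,p5,p6}} W34={{p4}} W35={{p1,p3}} W36={{p4},{p1,p3}} W46={{p4}} W56={{p1},{p1,p3},{p1,p5},{p1,p6},{p1,p5,p6}}
  W125={{p1,p6},{p1,p5,p6}} W126={{p1,p6},{p1,p5,p6}} W156={{p1,p6},{p1,p5,p6}} W256={{p1,p5},{p1,p6},{p1,p5,p6}} W346={{p4}} W356={{p1,p3}}
  W1256={{p1,p6},{p1,p5,p6}}
C dims 6,11,6,1; δ0: rk_F2 5; δ1: rk_F2 5; δ2: rk_F2 1
Ȟ^0 = (6 − 5) − 0 = 1, so Ȟ^0 ≅ Z/2
Ȟ^1 = (11 − 5) − 5 = 1, so Ȟ^1 ≅ Z/2
Ȟ^2 = (6 − 1) − 5 = 0, so Ȟ^2 ≅ 0


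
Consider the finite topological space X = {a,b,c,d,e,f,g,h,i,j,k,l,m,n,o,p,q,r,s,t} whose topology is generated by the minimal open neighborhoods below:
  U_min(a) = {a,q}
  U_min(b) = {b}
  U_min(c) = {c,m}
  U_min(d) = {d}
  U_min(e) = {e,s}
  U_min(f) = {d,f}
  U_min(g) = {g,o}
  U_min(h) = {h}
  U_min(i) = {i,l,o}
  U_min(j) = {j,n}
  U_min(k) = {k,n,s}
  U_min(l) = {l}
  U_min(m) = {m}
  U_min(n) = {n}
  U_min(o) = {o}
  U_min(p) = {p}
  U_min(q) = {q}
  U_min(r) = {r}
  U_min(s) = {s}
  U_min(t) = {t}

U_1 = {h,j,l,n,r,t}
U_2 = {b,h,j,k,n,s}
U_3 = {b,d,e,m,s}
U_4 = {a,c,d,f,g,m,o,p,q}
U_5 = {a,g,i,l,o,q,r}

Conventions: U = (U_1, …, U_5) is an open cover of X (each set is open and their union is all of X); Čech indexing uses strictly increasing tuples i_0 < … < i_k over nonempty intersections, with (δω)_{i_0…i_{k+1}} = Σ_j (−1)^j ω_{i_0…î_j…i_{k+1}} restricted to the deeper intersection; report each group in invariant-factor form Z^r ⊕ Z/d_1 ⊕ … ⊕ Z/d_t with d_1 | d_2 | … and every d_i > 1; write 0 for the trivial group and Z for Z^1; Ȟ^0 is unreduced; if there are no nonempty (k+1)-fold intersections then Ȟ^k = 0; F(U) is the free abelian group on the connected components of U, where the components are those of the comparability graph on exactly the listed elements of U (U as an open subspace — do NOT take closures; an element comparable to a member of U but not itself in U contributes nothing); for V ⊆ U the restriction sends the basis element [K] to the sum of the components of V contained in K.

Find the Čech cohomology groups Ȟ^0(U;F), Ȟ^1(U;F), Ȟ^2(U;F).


nerve simplices:
  U12={h,j,n} U15={l,r} U23={b,s} U34={d,m} U45={a,g,o,q}
components per intersection:
  U1: {h} {j,n} {l} {r} {t}
  U2: {b} {h} {j,k,n,s}
  U3: {b} {d} {e,s} {m}
  U4: {a,q} {c,m} {d,f} {g,o} {p}
  U5: {a,q} {g,i,l,o} {r}
  U12: {h} {j,n}
  U15: {l} {r}
  U23: {b} {s}
  U34: {d} {m}
  U45: {a,q} {g,o}
C dims 20,10; δ0: rk 10, SNF 1^10
degree 0: 20−10−0 = 10 → Ȟ^0 ≅ Z^10
degree 1: 10−0−10 = 0 → Ȟ^1 ≅ 0
degree 2: 0−0−0 = 0 → Ȟ^2 ≅ 0

Ȟ^0(U;F) ≅ Z^10, Ȟ^1(U;F) ≅ 0, Ȟ^2(U;F) ≅ 0


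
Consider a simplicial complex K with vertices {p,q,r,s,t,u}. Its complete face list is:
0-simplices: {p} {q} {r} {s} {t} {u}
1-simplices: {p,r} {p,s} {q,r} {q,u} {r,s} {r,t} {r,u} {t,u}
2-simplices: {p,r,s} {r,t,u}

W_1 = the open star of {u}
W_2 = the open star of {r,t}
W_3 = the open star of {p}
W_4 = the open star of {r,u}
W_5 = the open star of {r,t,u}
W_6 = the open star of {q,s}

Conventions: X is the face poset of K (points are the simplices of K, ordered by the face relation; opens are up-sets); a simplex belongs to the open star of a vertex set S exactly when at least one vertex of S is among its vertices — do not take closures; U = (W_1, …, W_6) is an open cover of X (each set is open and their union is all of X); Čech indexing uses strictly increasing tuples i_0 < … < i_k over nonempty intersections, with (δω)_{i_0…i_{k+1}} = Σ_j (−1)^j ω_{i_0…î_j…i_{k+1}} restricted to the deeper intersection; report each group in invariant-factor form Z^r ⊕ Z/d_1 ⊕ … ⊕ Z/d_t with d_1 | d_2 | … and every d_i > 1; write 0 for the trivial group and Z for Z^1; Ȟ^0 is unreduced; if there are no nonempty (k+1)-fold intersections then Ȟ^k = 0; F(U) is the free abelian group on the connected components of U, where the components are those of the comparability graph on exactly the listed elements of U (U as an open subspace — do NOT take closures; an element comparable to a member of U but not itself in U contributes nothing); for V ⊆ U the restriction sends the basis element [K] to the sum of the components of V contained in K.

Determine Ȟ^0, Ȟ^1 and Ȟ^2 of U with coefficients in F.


Ȟ^0(U;F) ≅ Z,  Ȟ^1(U;F) ≅ Z,  Ȟ^2(U;F) ≅ 0

nonempty intersections:
  W1={{u},{q,u},{r,u},{t,u},{r,t,u}} W2={{r},{t},{p,r},{q,r},{r,s},{r,t},{r,u},{t,u},{p,r,s},{r,t,u}} W3={{p},{p,r},{p,s},{p,r,s}} W4={{r},{u},{p,r},{q,r},{q,u},{r,s},{r,t},{r,u},{t,u},{p,r,s},{r,t,u}} W5={{r},{t},{u},{p,r},{q,r},{q,u},{r,s},{r,t},{r,u},{t,u},{p,r,s},{r,t,u}} W6={{q},{s},{p,s},{q,r},{q,u},{r,s},{p,r,s}}
  W12={{r,u},{t,u},{r,t,u}} W14={{u},{q,u},{r,u},{t,u},{r,t,u}} W15={{u},{q,u},{r,u},{t,u},{r,t,u}} W16={{q,u}} W23={{p,r},{p,r,s}} W24={{r},{p,r},{q,r},{r,s},{r,t},{r,u},{t,u},{p,r,s},{r,t,u}} W25={{r},{t},{p,r},{q,r},{r,s},{r,t},{r,u},{t,u},{p,r,s},{r,t,u}} W26={{q,r},{r,s},{p,r,s}} W34={{p,r},{p,r,s}} W35={{p,r},{p,r,s}} W36={{p,s},{p,r,s}} W45={{r},{u},{p,r},{q,r},{q,u},{r,s},{r,t},{r,u},{t,u},{p,r,s},{r,t,u}} W46={{q,r},{q,u},{r,s},{p,r,s}} W56={{q,r},{q,u},{r,s},{p,r,s}}
  W124={{r,u},{t,u},{r,t,u}} W125={{r,u},{t,u},{r,t,u}} W145={{u},{q,u},{r,u},{t,u},{r,t,u}} W146={{q,u}} W156={{q,u}} W234={{p,r},{p,r,s}} W235={{p,r},{p,r,s}} W236={{p,r,s}} W245={{r},{p,r},{q,r},{r,s},{r,t},{r,u},{t,u},{p,r,s},{r,t,u}} W246={{q,r},{r,s},{p,r,s}} W256={{q,r},{r,s},{p,r,s}} W345={{p,r},{p,r,s}} W346={{p,r,s}} W356={{p,r,s}} W456={{q,r},{q,u},{r,s},{p,r,s}}
  W1245={{r,u},{t,u},{r,t,u}} W1456={{q,u}} W2345={{p,r},{p,r,s}} W2346={{p,r,s}} W2356={{p,r,s}} W2456={{q,r},{r,s},{p,r,s}} W3456={{p,r,s}}
  W23456={{p,r,s}}
components per intersection:
  W1: {{u},{q,u},{r,u},{t,u},{r,t,u}}
  W2: {{r},{t},{p,r},{q,r},{r,s},{r,t},{r,u},{t,u},{p,r,s},{r,t,u}}
  W3: {{p},{p,r},{p,s},{p,r,s}}
  W4: {{r},{u},{p,r},{q,r},{q,u},{r,s},{r,t},{r,u},{t,u},{p,r,s},{r,t,u}}
  W5: {{r},{t},{u},{p,r},{q,r},{q,u},{r,s},{r,t},{r,u},{t,u},{p,r,s},{r,t,u}}
  W6: {{q},{q,r},{q,u}} {{s},{p,s},{r,s},{p,r,s}}
  W12: {{r,u},{t,u},{r,t,u}}
  W14: {{u},{q,u},{r,u},{t,u},{r,t,u}}
  W15: {{u},{q,u},{r,u},{t,u},{r,t,u}}
  W16: {{q,u}}
  W23: {{p,r},{p,r,s}}
  W24: {{r},{p,r},{q,r},{r,s},{r,t},{r,u},{t,u},{p,r,s},{r,t,u}}
  W25: {{r},{t},{p,r},{q,r},{r,s},{r,t},{r,u},{t,u},{p,r,s},{r,t,u}}
  W26: {{q,r}} {{r,s},{p,r,s}}
  W34: {{p,r},{p,r,s}}
  W35: {{p,r},{p,r,s}}
  W36: {{p,s},{p,r,s}}
  W45: {{r},{u},{p,r},{q,r},{q,u},{r,s},{r,t},{r,u},{t,u},{p,r,s},{r,t,u}}
  W46: {{q,r}} {{q,u}} {{r,s},{p,r,s}}
  W56: {{q,r}} {{q,u}} {{r,s},{p,r,s}}
  W124: {{r,u},{t,u},{r,t,u}}
  W125: {{r,u},{t,u},{r,t,u}}
  W145: {{u},{q,u},{r,u},{t,u},{r,t,u}}
  W146: {{q,u}}
  W156: {{q,u}}
  W234: {{p,r},{p,r,s}}
  W235: {{p,r},{p,r,s}}
  W236: {{p,r,s}}
  W245: {{r},{p,r},{q,r},{r,s},{r,t},{r,u},{t,u},{p,r,s},{r,t,u}}
  W246: {{q,r}} {{r,s},{p,r,s}}
  W256: {{q,r}} {{r,s},{p,r,s}}
  W345: {{p,r},{p,r,s}}
  W346: {{p,r,s}}
  W356: {{p,r,s}}
  W456: {{q,r}} {{q,u}} {{r,s},{p,r,s}}
  W1245: {{r,u},{t,u},{r,t,u}}
  W1456: {{q,u}}
  W2345: {{p,r},{p,r,s}}
  W2346: {{p,r,s}}
  W2356: {{p,r,s}}
  W2456: {{q,r}} {{r,s},{p,r,s}}
  W3456: {{p,r,s}}
  W23456: {{p,r,s}}
C dims 7,19,19,8; δ0: rk 6, SNF 1^6; δ1: rk 12, SNF 1^12; δ2: rk 7, SNF 1^7
Ȟ^0: (7−6)−0=1 ⇒ Z
Ȟ^1: (19−12)−6=1 ⇒ Z
Ȟ^2: (19−7)−12=0 ⇒ 0
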